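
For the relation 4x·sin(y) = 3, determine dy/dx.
Take d/dx of both sides. Since y is implicitly a function of x, the chain rule attaches a y' = dy/dx factor whenever we differentiate through y.

Set F(x, y) = (left side) − (right side), so the curve is F = 0. Differentiating each term of F:
  d/dx[4x·sin(y)] = 4x·y'·cos(y) + 4sin(y)
  d/dx[-3] = 0

Collecting, the y'-free part is the partial derivative in x and the y' coefficient is the partial derivative in y:
  ∂F/∂x = 4sin(y)
  ∂F/∂y = 4x·cos(y)

so d/dx[F(x, y(x))] = ∂F/∂x + (∂F/∂y)·y' = 0. Rearranging,
  dy/dx = -(∂F/∂x)/(∂F/∂y) = -(4sin(y))/(4x·cos(y)) = -tan(y)/x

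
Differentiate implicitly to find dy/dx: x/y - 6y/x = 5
Differentiate the relation implicitly: treat y = y(x) and apply the chain rule, so every y-derivative picks up a y' = dy/dx factor.

With everything moved to the left-hand side, differentiate term by term:
  d/dx[x/y] = -x·y'/y^2 + 1/y
  d/dx[-6y/x] = -6·y'/x + 6y/x^2
  d/dx[-5] = 0

Separating the contributions that come from x directly and those that come through y:
  without y':      1/y + 6y/x^2
  multiplying y':  -x/y^2 - 6/x

so (1/y + 6y/x^2) + (-x/y^2 - 6/x)·y' = 0, and therefore
  dy/dx = -(1/y + 6y/x^2)/(-x/y^2 - 6/x)
        = -((x^2 + 6y^2)/(x^2y))/(-(x^2 + 6y^2)/(xy^2)) = y/x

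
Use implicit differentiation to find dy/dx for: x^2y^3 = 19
Apply d/dx to both sides, remembering that y depends on x. Each occurrence of y therefore brings in a y' = dy/dx via the chain rule.

With F(x, y) equal to the left-hand side minus the right, differentiate F term by term:
  d/dx[x^2y^3] = 3x^2y^2·y' + 2xy^3
  d/dx[-19] = 0
Adding these up, d/dx[F] = 0 becomes
  (2xy^3) + (3x^2y^2)·y' = 0,
so isolating y',
  dy/dx = -(2xy^3)/(3x^2y^2) = -2y/(3x)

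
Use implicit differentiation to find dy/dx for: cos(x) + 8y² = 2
Apply d/dx to both sides, remembering that y depends on x. Each occurrence of y therefore brings in a y' = dy/dx via the chain rule.

With F(x, y) equal to the left-hand side minus the right, differentiate F term by term:
  d/dx[8y^2] = 16y·y'
  d/dx[cos(x)] = -sin(x)
  d/dx[-2] = 0
Adding these up, d/dx[F] = 0 becomes
  (-sin(x)) + (16y)·y' = 0,
so isolating y',
  dy/dx = -(-sin(x))/(16y) = sin(x)/(16y)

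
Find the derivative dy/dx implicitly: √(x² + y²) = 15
Take d/dx of both sides. Since y is implicitly a function of x, the chain rule attaches a y' = dy/dx factor whenever we differentiate through y.

Set F(x, y) = (left side) − (right side), so the curve is F = 0. Differentiating each term of F:
  d/dx[√(x^2 + y^2)] = (x + y·y')/√(x^2 + y^2)
  d/dx[-15] = 0

Collecting, the y'-free part is the partial derivative in x and the y' coefficient is the partial derivative in y:
  ∂F/∂x = x/√(x^2 + y^2)
  ∂F/∂y = y/√(x^2 + y^2)

so d/dx[F(x, y(x))] = ∂F/∂x + (∂F/∂y)·y' = 0. Rearranging,
  dy/dx = -(∂F/∂x)/(∂F/∂y) = -(x/√(x^2 + y^2))/(y/√(x^2 + y^2)) = -x/y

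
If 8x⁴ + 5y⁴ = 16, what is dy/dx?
Differentiate the relation implicitly: treat y = y(x) and apply the chain rule, so every y-derivative picks up a y' = dy/dx factor.

With everything moved to the left-hand side, differentiate term by term:
  d/dx[8x^4] = 32x^3
  d/dx[5y^4] = 20y^3·y'
  d/dx[-16] = 0

Separating the contributions that come from x directly and those that come through y:
  without y':      32x^3
  multiplying y':  20y^3

so (32x^3) + (20y^3)·y' = 0, and therefore
  dy/dx = -(32x^3)/(20y^3) = -8x^3/(5y^3)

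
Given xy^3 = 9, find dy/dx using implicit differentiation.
Differentiate both sides with respect to x, treating y as y(x). By the chain rule, any term containing y contributes a factor of y' = dy/dx when we differentiate it.

Move every term to one side and write the relation as F(x, y) = 0. Term by term,
  d/dx[xy^3] = 3xy^2·y' + y^3
  d/dx[-9] = 0

The pieces without y' make up ∂F/∂x and the coefficient of y' is ∂F/∂y:
  ∂F/∂x = y^3,
  ∂F/∂y = 3xy^2.

Since d/dx[F] = ∂F/∂x + (∂F/∂y)·y' = 0, solve for y':
  (∂F/∂y)·y' = -∂F/∂x
  dy/dx = -(∂F/∂x)/(∂F/∂y) = -(y^3)/(3xy^2) = -y/(3x)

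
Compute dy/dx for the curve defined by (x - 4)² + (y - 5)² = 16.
Differentiate both sides with respect to x, treating y as y(x). By the chain rule, any term containing y contributes a factor of y' = dy/dx when we differentiate it.

Move every term to one side and write the relation as F(x, y) = 0. Term by term,
  d/dx[(x - 4)^2] = 2x - 8
  d/dx[(y - 5)^2] = 2·y'(y - 5)
  d/dx[-16] = 0

The pieces without y' make up ∂F/∂x and the coefficient of y' is ∂F/∂y:
  ∂F/∂x = 2x - 8,
  ∂F/∂y = 2y - 10.

Since d/dx[F] = ∂F/∂x + (∂F/∂y)·y' = 0, solve for y':
  (∂F/∂y)·y' = -∂F/∂x
  dy/dx = -(∂F/∂x)/(∂F/∂y) = -(2x - 8)/(2y - 10) = (4 - x)/(y - 5)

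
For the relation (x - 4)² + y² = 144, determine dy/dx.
Take d/dx of both sides. Since y is implicitly a function of x, the chain rule attaches a y' = dy/dx factor whenever we differentiate through y.

Set F(x, y) = (left side) − (right side), so the curve is F = 0. Differentiating each term of F:
  d/dx[y^2] = 2y·y'
  d/dx[(x - 4)^2] = 2x - 8
  d/dx[-144] = 0

Collecting, the y'-free part is the partial derivative in x and the y' coefficient is the partial derivative in y:
  ∂F/∂x = 2x - 8
  ∂F/∂y = 2y

so d/dx[F(x, y(x))] = ∂F/∂x + (∂F/∂y)·y' = 0. Rearranging,
  dy/dx = -(∂F/∂x)/(∂F/∂y) = -(2x - 8)/(2y) = (4 - x)/y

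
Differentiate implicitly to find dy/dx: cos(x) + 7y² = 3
Differentiate the relation implicitly: treat y = y(x) and apply the chain rule, so every y-derivative picks up a y' = dy/dx factor.

With everything moved to the left-hand side, differentiate term by term:
  d/dx[7y^2] = 14y·y'
  d/dx[cos(x)] = -sin(x)
  d/dx[-3] = 0

Separating the contributions that come from x directly and those that come through y:
  without y':      -sin(x)
  multiplying y':  14y

so (-sin(x)) + (14y)·y' = 0, and therefore
  dy/dx = -(-sin(x))/(14y) = sin(x)/(14y)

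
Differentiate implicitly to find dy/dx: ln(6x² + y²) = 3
Take d/dx of both sides. Since y is implicitly a function of x, the chain rule attaches a y' = dy/dx factor whenever we differentiate through y.

Set F(x, y) = (left side) − (right side), so the curve is F = 0. Differentiating each term of F:
  d/dx[ln(6x^2 + y^2)] = (12x + 2y·y')/(6x^2 + y^2)
  d/dx[-3] = 0

Collecting, the y'-free part is the partial derivative in x and the y' coefficient is the partial derivative in y:
  ∂F/∂x = 12x/(6x^2 + y^2)
  ∂F/∂y = 2y/(6x^2 + y^2)

so d/dx[F(x, y(x))] = ∂F/∂x + (∂F/∂y)·y' = 0. Rearranging,
  dy/dx = -(∂F/∂x)/(∂F/∂y) = -(12x/(6x^2 + y^2))/(2y/(6x^2 + y^2)) = -6x/y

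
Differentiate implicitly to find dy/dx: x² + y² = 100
Take d/dx of both sides. Since y is implicitly a function of x, the chain rule attaches a y' = dy/dx factor whenever we differentiate through y.

Set F(x, y) = (left side) − (right side), so the curve is F = 0. Differentiating each term of F:
  d/dx[x^2] = 2x
  d/dx[y^2] = 2y·y'
  d/dx[-100] = 0

Collecting, the y'-free part is the partial derivative in x and the y' coefficient is the partial derivative in y:
  ∂F/∂x = 2x
  ∂F/∂y = 2y

so d/dx[F(x, y(x))] = ∂F/∂x + (∂F/∂y)·y' = 0. Rearranging,
  dy/dx = -(∂F/∂x)/(∂F/∂y) = -(2x)/(2y) = -x/y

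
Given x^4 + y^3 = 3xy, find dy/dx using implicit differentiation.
Differentiate both sides with respect to x, treating y as y(x). By the chain rule, any term containing y contributes a factor of y' = dy/dx when we differentiate it.

Move every term to one side and write the relation as F(x, y) = 0. Term by term,
  d/dx[x^4] = 4x^3
  d/dx[-3xy] = -3x·y' - 3y
  d/dx[y^3] = 3y^2·y'

The pieces without y' make up ∂F/∂x and the coefficient of y' is ∂F/∂y:
  ∂F/∂x = 4x^3 - 3y,
  ∂F/∂y = -3x + 3y^2.

Since d/dx[F] = ∂F/∂x + (∂F/∂y)·y' = 0, solve for y':
  (∂F/∂y)·y' = -∂F/∂x
  dy/dx = -(∂F/∂x)/(∂F/∂y) = -(4x^3 - 3y)/(-3x + 3y^2) = (4x^3/3 - y)/(x - y^2)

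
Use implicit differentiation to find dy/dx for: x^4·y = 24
Apply d/dx to both sides, remembering that y depends on x. Each occurrence of y therefore brings in a y' = dy/dx via the chain rule.

With F(x, y) equal to the left-hand side minus the right, differentiate F term by term:
  d/dx[x^4y] = x^4·y' + 4x^3y
  d/dx[-24] = 0
Adding these up, d/dx[F] = 0 becomes
  (4x^3y) + (x^4)·y' = 0,
so isolating y',
  dy/dx = -(4x^3y)/(x^4) = -4y/x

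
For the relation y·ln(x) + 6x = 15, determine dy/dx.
Take d/dx of both sides. Since y is implicitly a function of x, the chain rule attaches a y' = dy/dx factor whenever we differentiate through y.

Set F(x, y) = (left side) − (right side), so the curve is F = 0. Differentiating each term of F:
  d/dx[6x] = 6
  d/dx[y·ln(x)] = y'·ln(x) + y/x
  d/dx[-15] = 0

Collecting, the y'-free part is the partial derivative in x and the y' coefficient is the partial derivative in y:
  ∂F/∂x = 6 + y/x
  ∂F/∂y = ln(x)

so d/dx[F(x, y(x))] = ∂F/∂x + (∂F/∂y)·y' = 0. Rearranging,
  dy/dx = -(∂F/∂x)/(∂F/∂y) = -(6 + y/x)/(ln(x))
        = -((6x + y)/x)/(ln(x)) = (-6x - y)/(x·ln(x))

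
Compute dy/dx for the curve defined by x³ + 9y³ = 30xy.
Apply d/dx to both sides, remembering that y depends on x. Each occurrence of y therefore brings in a y' = dy/dx via the chain rule.

With F(x, y) equal to the left-hand side minus the right, differentiate F term by term:
  d/dx[x^3] = 3x^2
  d/dx[-30xy] = -30x·y' - 30y
  d/dx[9y^3] = 27y^2·y'
Adding these up, d/dx[F] = 0 becomes
  (3x^2 - 30y) + (-30x + 27y^2)·y' = 0,
so isolating y',
  dy/dx = -(3x^2 - 30y)/(-30x + 27y^2) = (x^2 - 10y)/(10x - 9y^2)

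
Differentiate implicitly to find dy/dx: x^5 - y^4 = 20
Differentiate the relation implicitly: treat y = y(x) and apply the chain rule, so every y-derivative picks up a y' = dy/dx factor.

With everything moved to the left-hand side, differentiate term by term:
  d/dx[x^5] = 5x^4
  d/dx[-y^4] = -4y^3·y'
  d/dx[-20] = 0

Separating the contributions that come from x directly and those that come through y:
  without y':      5x^4
  multiplying y':  -4y^3

so (5x^4) + (-4y^3)·y' = 0, and therefore
  dy/dx = -(5x^4)/(-4y^3) = 5x^4/(4y^3)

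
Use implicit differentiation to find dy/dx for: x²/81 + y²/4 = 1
Take d/dx of both sides. Since y is implicitly a function of x, the chain rule attaches a y' = dy/dx factor whenever we differentiate through y.

Set F(x, y) = (left side) − (right side), so the curve is F = 0. Differentiating each term of F:
  d/dx[x^2/81] = 2x/81
  d/dx[y^2/4] = y·y'/2
  d/dx[-1] = 0

Collecting, the y'-free part is the partial derivative in x and the y' coefficient is the partial derivative in y:
  ∂F/∂x = 2x/81
  ∂F/∂y = y/2

so d/dx[F(x, y(x))] = ∂F/∂x + (∂F/∂y)·y' = 0. Rearranging,
  dy/dx = -(∂F/∂x)/(∂F/∂y) = -(2x/81)/(y/2) = -4x/(81y)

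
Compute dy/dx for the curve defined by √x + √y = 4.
Apply d/dx to both sides, remembering that y depends on x. Each occurrence of y therefore brings in a y' = dy/dx via the chain rule.

With F(x, y) equal to the left-hand side minus the right, differentiate F term by term:
  d/dx[√(x)] = 1/(2√(x))
  d/dx[√(y)] = y'/(2√(y))
  d/dx[-4] = 0
Adding these up, d/dx[F] = 0 becomes
  (1/(2√(x))) + (1/(2√(y)))·y' = 0,
so isolating y',
  dy/dx = -(1/(2√(x)))/(1/(2√(y))) = -√(y)/√(x)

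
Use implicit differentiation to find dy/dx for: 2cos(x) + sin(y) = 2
Apply d/dx to both sides, remembering that y depends on x. Each occurrence of y therefore brings in a y' = dy/dx via the chain rule.

With F(x, y) equal to the left-hand side minus the right, differentiate F term by term:
  d/dx[sin(y)] = y'·cos(y)
  d/dx[2cos(x)] = -2sin(x)
  d/dx[-2] = 0
Adding these up, d/dx[F] = 0 becomes
  (-2sin(x)) + (cos(y))·y' = 0,
so isolating y',
  dy/dx = -(-2sin(x))/(cos(y)) = 2sin(x)/cos(y)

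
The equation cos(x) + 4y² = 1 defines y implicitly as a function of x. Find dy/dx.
Differentiate both sides with respect to x, treating y as y(x). By the chain rule, any term containing y contributes a factor of y' = dy/dx when we differentiate it.

Move every term to one side and write the relation as F(x, y) = 0. Term by term,
  d/dx[4y^2] = 8y·y'
  d/dx[cos(x)] = -sin(x)
  d/dx[-1] = 0

The pieces without y' make up ∂F/∂x and the coefficient of y' is ∂F/∂y:
  ∂F/∂x = -sin(x),
  ∂F/∂y = 8y.

Since d/dx[F] = ∂F/∂x + (∂F/∂y)·y' = 0, solve for y':
  (∂F/∂y)·y' = -∂F/∂x
  dy/dx = -(∂F/∂x)/(∂F/∂y) = -(-sin(x))/(8y) = sin(x)/(8y)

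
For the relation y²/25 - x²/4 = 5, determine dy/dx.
Apply d/dx to both sides, remembering that y depends on x. Each occurrence of y therefore brings in a y' = dy/dx via the chain rule.

With F(x, y) equal to the left-hand side minus the right, differentiate F term by term:
  d/dx[-x^2/4] = -x/2
  d/dx[y^2/25] = 2y·y'/25
  d/dx[-5] = 0
Adding these up, d/dx[F] = 0 becomes
  (-x/2) + (2y/25)·y' = 0,
so isolating y',
  dy/dx = -(-x/2)/(2y/25) = 25x/(4y)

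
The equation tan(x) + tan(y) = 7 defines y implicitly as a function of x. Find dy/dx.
Take d/dx of both sides. Since y is implicitly a function of x, the chain rule attaches a y' = dy/dx factor whenever we differentiate through y.

Set F(x, y) = (left side) − (right side), so the curve is F = 0. Differentiating each term of F:
  d/dx[tan(x)] = tan(x)^2 + 1
  d/dx[tan(y)] = y'(tan(y)^2 + 1)
  d/dx[-7] = 0

Collecting, the y'-free part is the partial derivative in x and the y' coefficient is the partial derivative in y:
  ∂F/∂x = tan(x)^2 + 1
  ∂F/∂y = tan(y)^2 + 1

so d/dx[F(x, y(x))] = ∂F/∂x + (∂F/∂y)·y' = 0. Rearranging,
  dy/dx = -(∂F/∂x)/(∂F/∂y) = -(tan(x)^2 + 1)/(tan(y)^2 + 1) = -cos(y)^2/cos(x)^2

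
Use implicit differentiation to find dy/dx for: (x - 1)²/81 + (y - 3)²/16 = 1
Take d/dx of both sides. Since y is implicitly a function of x, the chain rule attaches a y' = dy/dx factor whenever we differentiate through y.

Set F(x, y) = (left side) − (right side), so the curve is F = 0. Differentiating each term of F:
  d/dx[(x - 1)^2/81] = 2x/81 - 2/81
  d/dx[(y - 3)^2/16] = y'(y - 3)/8
  d/dx[-1] = 0

Collecting, the y'-free part is the partial derivative in x and the y' coefficient is the partial derivative in y:
  ∂F/∂x = 2x/81 - 2/81
  ∂F/∂y = y/8 - 3/8

so d/dx[F(x, y(x))] = ∂F/∂x + (∂F/∂y)·y' = 0. Rearranging,
  dy/dx = -(∂F/∂x)/(∂F/∂y) = -(2x/81 - 2/81)/(y/8 - 3/8)
        = -(2(x - 1)/81)/((y - 3)/8) = 16(1 - x)/(81(y - 3))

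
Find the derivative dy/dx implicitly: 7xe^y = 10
Apply d/dx to both sides, remembering that y depends on x. Each occurrence of y therefore brings in a y' = dy/dx via the chain rule.

With F(x, y) equal to the left-hand side minus the right, differentiate F term by term:
  d/dx[7x·e^(y)] = 7x·y'·e^(y) + 7e^(y)
  d/dx[-10] = 0
Adding these up, d/dx[F] = 0 becomes
  (7e^(y)) + (7x·e^(y))·y' = 0,
so isolating y',
  dy/dx = -(7e^(y))/(7x·e^(y)) = -1/x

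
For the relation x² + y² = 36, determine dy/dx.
Differentiate the relation implicitly: treat y = y(x) and apply the chain rule, so every y-derivative picks up a y' = dy/dx factor.

With everything moved to the left-hand side, differentiate term by term:
  d/dx[x^2] = 2x
  d/dx[y^2] = 2y·y'
  d/dx[-36] = 0

Separating the contributions that come from x directly and those that come through y:
  without y':      2x
  multiplying y':  2y

so (2x) + (2y)·y' = 0, and therefore
  dy/dx = -(2x)/(2y) = -x/y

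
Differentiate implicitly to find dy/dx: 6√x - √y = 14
Apply d/dx to both sides, remembering that y depends on x. Each occurrence of y therefore brings in a y' = dy/dx via the chain rule.

With F(x, y) equal to the left-hand side minus the right, differentiate F term by term:
  d/dx[6√(x)] = 3/√(x)
  d/dx[-√(y)] = -y'/(2√(y))
  d/dx[-14] = 0
Adding these up, d/dx[F] = 0 becomes
  (3/√(x)) + (-1/(2√(y)))·y' = 0,
so isolating y',
  dy/dx = -(3/√(x))/(-1/(2√(y))) = 6√(y)/√(x)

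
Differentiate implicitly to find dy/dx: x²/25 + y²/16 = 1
Differentiate the relation implicitly: treat y = y(x) and apply the chain rule, so every y-derivative picks up a y' = dy/dx factor.

With everything moved to the left-hand side, differentiate term by term:
  d/dx[x^2/25] = 2x/25
  d/dx[y^2/16] = y·y'/8
  d/dx[-1] = 0

Separating the contributions that come from x directly and those that come through y:
  without y':      2x/25
  multiplying y':  y/8

so (2x/25) + (y/8)·y' = 0, and therefore
  dy/dx = -(2x/25)/(y/8) = -16x/(25y)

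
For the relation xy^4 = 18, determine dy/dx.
Take d/dx of both sides. Since y is implicitly a function of x, the chain rule attaches a y' = dy/dx factor whenever we differentiate through y.

Set F(x, y) = (left side) − (right side), so the curve is F = 0. Differentiating each term of F:
  d/dx[xy^4] = 4xy^3·y' + y^4
  d/dx[-18] = 0

Collecting, the y'-free part is the partial derivative in x and the y' coefficient is the partial derivative in y:
  ∂F/∂x = y^4
  ∂F/∂y = 4xy^3

so d/dx[F(x, y(x))] = ∂F/∂x + (∂F/∂y)·y' = 0. Rearranging,
  dy/dx = -(∂F/∂x)/(∂F/∂y) = -(y^4)/(4xy^3) = -y/(4x)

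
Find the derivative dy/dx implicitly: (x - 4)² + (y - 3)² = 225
Apply d/dx to both sides, remembering that y depends on x. Each occurrence of y therefore brings in a y' = dy/dx via the chain rule.

With F(x, y) equal to the left-hand side minus the right, differentiate F term by term:
  d/dx[(x - 4)^2] = 2x - 8
  d/dx[(y - 3)^2] = 2·y'(y - 3)
  d/dx[-225] = 0
Adding these up, d/dx[F] = 0 becomes
  (2x - 8) + (2y - 6)·y' = 0,
so isolating y',
  dy/dx = -(2x - 8)/(2y - 6) = (4 - x)/(y - 3)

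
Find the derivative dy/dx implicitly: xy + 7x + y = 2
Apply d/dx to both sides, remembering that y depends on x. Each occurrence of y therefore brings in a y' = dy/dx via the chain rule.

With F(x, y) equal to the left-hand side minus the right, differentiate F term by term:
  d/dx[xy] = x·y' + y
  d/dx[7x] = 7
  d/dx[y] = y'
  d/dx[-2] = 0
Adding these up, d/dx[F] = 0 becomes
  (y + 7) + (x + 1)·y' = 0,
so isolating y',
  dy/dx = -(y + 7)/(x + 1) = (-y - 7)/(x + 1)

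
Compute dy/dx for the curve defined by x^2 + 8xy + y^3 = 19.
Differentiate both sides with respect to x, treating y as y(x). By the chain rule, any term containing y contributes a factor of y' = dy/dx when we differentiate it.

Move every term to one side and write the relation as F(x, y) = 0. Term by term,
  d/dx[x^2] = 2x
  d/dx[8xy] = 8x·y' + 8y
  d/dx[y^3] = 3y^2·y'
  d/dx[-19] = 0

The pieces without y' make up ∂F/∂x and the coefficient of y' is ∂F/∂y:
  ∂F/∂x = 2x + 8y,
  ∂F/∂y = 8x + 3y^2.

Since d/dx[F] = ∂F/∂x + (∂F/∂y)·y' = 0, solve for y':
  (∂F/∂y)·y' = -∂F/∂x
  dy/dx = -(∂F/∂x)/(∂F/∂y) = -(2x + 8y)/(8x + 3y^2) = 2(-x - 4y)/(8x + 3y^2)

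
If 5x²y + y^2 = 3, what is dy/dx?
Differentiate the relation implicitly: treat y = y(x) and apply the chain rule, so every y-derivative picks up a y' = dy/dx factor.

With everything moved to the left-hand side, differentiate term by term:
  d/dx[5x^2y] = 5x^2·y' + 10xy
  d/dx[y^2] = 2y·y'
  d/dx[-3] = 0

Separating the contributions that come from x directly and those that come through y:
  without y':      10xy
  multiplying y':  5x^2 + 2y

so (10xy) + (5x^2 + 2y)·y' = 0, and therefore
  dy/dx = -(10xy)/(5x^2 + 2y) = -10xy/(5x^2 + 2y)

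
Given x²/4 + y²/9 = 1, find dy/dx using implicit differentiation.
Differentiate the relation implicitly: treat y = y(x) and apply the chain rule, so every y-derivative picks up a y' = dy/dx factor.

With everything moved to the left-hand side, differentiate term by term:
  d/dx[x^2/4] = x/2
  d/dx[y^2/9] = 2y·y'/9
  d/dx[-1] = 0

Separating the contributions that come from x directly and those that come through y:
  without y':      x/2
  multiplying y':  2y/9

so (x/2) + (2y/9)·y' = 0, and therefore
  dy/dx = -(x/2)/(2y/9) = -9x/(4y)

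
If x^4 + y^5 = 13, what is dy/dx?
Differentiate both sides with respect to x, treating y as y(x). By the chain rule, any term containing y contributes a factor of y' = dy/dx when we differentiate it.

Move every term to one side and write the relation as F(x, y) = 0. Term by term,
  d/dx[x^4] = 4x^3
  d/dx[y^5] = 5y^4·y'
  d/dx[-13] = 0

The pieces without y' make up ∂F/∂x and the coefficient of y' is ∂F/∂y:
  ∂F/∂x = 4x^3,
  ∂F/∂y = 5y^4.

Since d/dx[F] = ∂F/∂x + (∂F/∂y)·y' = 0, solve for y':
  (∂F/∂y)·y' = -∂F/∂x
  dy/dx = -(∂F/∂x)/(∂F/∂y) = -(4x^3)/(5y^4) = -4x^3/(5y^4)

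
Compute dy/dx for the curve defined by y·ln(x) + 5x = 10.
Take d/dx of both sides. Since y is implicitly a function of x, the chain rule attaches a y' = dy/dx factor whenever we differentiate through y.

Set F(x, y) = (left side) − (right side), so the curve is F = 0. Differentiating each term of F:
  d/dx[5x] = 5
  d/dx[y·ln(x)] = y'·ln(x) + y/x
  d/dx[-10] = 0

Collecting, the y'-free part is the partial derivative in x and the y' coefficient is the partial derivative in y:
  ∂F/∂x = 5 + y/x
  ∂F/∂y = ln(x)

so d/dx[F(x, y(x))] = ∂F/∂x + (∂F/∂y)·y' = 0. Rearranging,
  dy/dx = -(∂F/∂x)/(∂F/∂y) = -(5 + y/x)/(ln(x))
        = -((5x + y)/x)/(ln(x)) = (-5x - y)/(x·ln(x))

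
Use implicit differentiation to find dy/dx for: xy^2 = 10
Differentiate both sides with respect to x, treating y as y(x). By the chain rule, any term containing y contributes a factor of y' = dy/dx when we differentiate it.

Move every term to one side and write the relation as F(x, y) = 0. Term by term,
  d/dx[xy^2] = 2xy·y' + y^2
  d/dx[-10] = 0

The pieces without y' make up ∂F/∂x and the coefficient of y' is ∂F/∂y:
  ∂F/∂x = y^2,
  ∂F/∂y = 2xy.

Since d/dx[F] = ∂F/∂x + (∂F/∂y)·y' = 0, solve for y':
  (∂F/∂y)·y' = -∂F/∂x
  dy/dx = -(∂F/∂x)/(∂F/∂y) = -(y^2)/(2xy) = -y/(2x)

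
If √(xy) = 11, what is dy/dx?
Take d/dx of both sides. Since y is implicitly a function of x, the chain rule attaches a y' = dy/dx factor whenever we differentiate through y.

Set F(x, y) = (left side) − (right side), so the curve is F = 0. Differentiating each term of F:
  d/dx[√(xy)] = √(xy)(x·y'/2 + y/2)/(xy)
  d/dx[-11] = 0

Collecting, the y'-free part is the partial derivative in x and the y' coefficient is the partial derivative in y:
  ∂F/∂x = √(xy)/(2x)
  ∂F/∂y = √(xy)/(2y)

so d/dx[F(x, y(x))] = ∂F/∂x + (∂F/∂y)·y' = 0. Rearranging,
  dy/dx = -(∂F/∂x)/(∂F/∂y) = -(√(xy)/(2x))/(√(xy)/(2y)) = -y/x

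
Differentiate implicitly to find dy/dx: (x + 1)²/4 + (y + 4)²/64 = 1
Take d/dx of both sides. Since y is implicitly a function of x, the chain rule attaches a y' = dy/dx factor whenever we differentiate through y.

Set F(x, y) = (left side) − (right side), so the curve is F = 0. Differentiating each term of F:
  d/dx[(x + 1)^2/4] = x/2 + 1/2
  d/dx[(y + 4)^2/64] = y'(y + 4)/32
  d/dx[-1] = 0

Collecting, the y'-free part is the partial derivative in x and the y' coefficient is the partial derivative in y:
  ∂F/∂x = x/2 + 1/2
  ∂F/∂y = y/32 + 1/8

so d/dx[F(x, y(x))] = ∂F/∂x + (∂F/∂y)·y' = 0. Rearranging,
  dy/dx = -(∂F/∂x)/(∂F/∂y) = -(x/2 + 1/2)/(y/32 + 1/8)
        = -((x + 1)/2)/((y + 4)/32) = 16(-x - 1)/(y + 4)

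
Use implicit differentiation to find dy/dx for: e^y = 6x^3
Take d/dx of both sides. Since y is implicitly a function of x, the chain rule attaches a y' = dy/dx factor whenever we differentiate through y.

Set F(x, y) = (left side) − (right side), so the curve is F = 0. Differentiating each term of F:
  d/dx[-6x^3] = -18x^2
  d/dx[e^(y)] = y'·e^(y)

Collecting, the y'-free part is the partial derivative in x and the y' coefficient is the partial derivative in y:
  ∂F/∂x = -18x^2
  ∂F/∂y = e^(y)

so d/dx[F(x, y(x))] = ∂F/∂x + (∂F/∂y)·y' = 0. Rearranging,
  dy/dx = -(∂F/∂x)/(∂F/∂y) = -(-18x^2)/(e^(y)) = 18x^2e^(-y)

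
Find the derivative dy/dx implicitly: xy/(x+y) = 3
Apply d/dx to both sides, remembering that y depends on x. Each occurrence of y therefore brings in a y' = dy/dx via the chain rule.

With F(x, y) equal to the left-hand side minus the right, differentiate F term by term:
  d/dx[xy/(x + y)] = xy(-y' - 1)/(x + y)^2 + x·y'/(x + y) + y/(x + y)
  d/dx[-3] = 0
Adding these up, d/dx[F] = 0 becomes
  (-xy/(x + y)^2 + y/(x + y)) + (-xy/(x + y)^2 + x/(x + y))·y' = 0,
so isolating y',
  dy/dx = -(-xy/(x + y)^2 + y/(x + y))/(-xy/(x + y)^2 + x/(x + y))
        = -(y^2/(x + y)^2)/(x^2/(x + y)^2) = -y^2/x^2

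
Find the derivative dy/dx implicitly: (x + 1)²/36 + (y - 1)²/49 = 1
Take d/dx of both sides. Since y is implicitly a function of x, the chain rule attaches a y' = dy/dx factor whenever we differentiate through y.

Set F(x, y) = (left side) − (right side), so the curve is F = 0. Differentiating each term of F:
  d/dx[(x + 1)^2/36] = x/18 + 1/18
  d/dx[(y - 1)^2/49] = 2·y'(y - 1)/49
  d/dx[-1] = 0

Collecting, the y'-free part is the partial derivative in x and the y' coefficient is the partial derivative in y:
  ∂F/∂x = x/18 + 1/18
  ∂F/∂y = 2y/49 - 2/49

so d/dx[F(x, y(x))] = ∂F/∂x + (∂F/∂y)·y' = 0. Rearranging,
  dy/dx = -(∂F/∂x)/(∂F/∂y) = -(x/18 + 1/18)/(2y/49 - 2/49)
        = -((x + 1)/18)/(2(y - 1)/49) = 49(-x - 1)/(36(y - 1))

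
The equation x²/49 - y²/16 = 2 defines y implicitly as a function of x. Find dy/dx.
Apply d/dx to both sides, remembering that y depends on x. Each occurrence of y therefore brings in a y' = dy/dx via the chain rule.

With F(x, y) equal to the left-hand side minus the right, differentiate F term by term:
  d/dx[x^2/49] = 2x/49
  d/dx[-y^2/16] = -y·y'/8
  d/dx[-2] = 0
Adding these up, d/dx[F] = 0 becomes
  (2x/49) + (-y/8)·y' = 0,
so isolating y',
  dy/dx = -(2x/49)/(-y/8) = 16x/(49y)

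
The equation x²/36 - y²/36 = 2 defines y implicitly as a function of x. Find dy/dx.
Apply d/dx to both sides, remembering that y depends on x. Each occurrence of y therefore brings in a y' = dy/dx via the chain rule.

With F(x, y) equal to the left-hand side minus the right, differentiate F term by term:
  d/dx[x^2/36] = x/18
  d/dx[-y^2/36] = -y·y'/18
  d/dx[-2] = 0
Adding these up, d/dx[F] = 0 becomes
  (x/18) + (-y/18)·y' = 0,
so isolating y',
  dy/dx = -(x/18)/(-y/18) = x/y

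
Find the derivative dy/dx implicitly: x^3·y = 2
Take d/dx of both sides. Since y is implicitly a function of x, the chain rule attaches a y' = dy/dx factor whenever we differentiate through y.

Set F(x, y) = (left side) − (right side), so the curve is F = 0. Differentiating each term of F:
  d/dx[x^3y] = x^3·y' + 3x^2y
  d/dx[-2] = 0

Collecting, the y'-free part is the partial derivative in x and the y' coefficient is the partial derivative in y:
  ∂F/∂x = 3x^2y
  ∂F/∂y = x^3

so d/dx[F(x, y(x))] = ∂F/∂x + (∂F/∂y)·y' = 0. Rearranging,
  dy/dx = -(∂F/∂x)/(∂F/∂y) = -(3x^2y)/(x^3) = -3y/x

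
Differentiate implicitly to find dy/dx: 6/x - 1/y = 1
Differentiate the relation implicitly: treat y = y(x) and apply the chain rule, so every y-derivative picks up a y' = dy/dx factor.

With everything moved to the left-hand side, differentiate term by term:
  d/dx[-1/y] = y'/y^2
  d/dx[6/x] = -6/x^2
  d/dx[-1] = 0

Separating the contributions that come from x directly and those that come through y:
  without y':      -6/x^2
  multiplying y':  y^(-2)

so (-6/x^2) + (y^(-2))·y' = 0, and therefore
  dy/dx = -(-6/x^2)/(y^(-2)) = 6y^2/x^2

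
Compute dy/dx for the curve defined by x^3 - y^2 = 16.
Differentiate both sides with respect to x, treating y as y(x). By the chain rule, any term containing y contributes a factor of y' = dy/dx when we differentiate it.

Move every term to one side and write the relation as F(x, y) = 0. Term by term,
  d/dx[x^3] = 3x^2
  d/dx[-y^2] = -2y·y'
  d/dx[-16] = 0

The pieces without y' make up ∂F/∂x and the coefficient of y' is ∂F/∂y:
  ∂F/∂x = 3x^2,
  ∂F/∂y = -2y.

Since d/dx[F] = ∂F/∂x + (∂F/∂y)·y' = 0, solve for y':
  (∂F/∂y)·y' = -∂F/∂x
  dy/dx = -(∂F/∂x)/(∂F/∂y) = -(3x^2)/(-2y) = 3x^2/(2y)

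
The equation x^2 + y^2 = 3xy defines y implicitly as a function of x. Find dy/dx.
Differentiate both sides with respect to x, treating y as y(x). By the chain rule, any term containing y contributes a factor of y' = dy/dx when we differentiate it.

Move every term to one side and write the relation as F(x, y) = 0. Term by term,
  d/dx[x^2] = 2x
  d/dx[-3xy] = -3x·y' - 3y
  d/dx[y^2] = 2y·y'

The pieces without y' make up ∂F/∂x and the coefficient of y' is ∂F/∂y:
  ∂F/∂x = 2x - 3y,
  ∂F/∂y = -3x + 2y.

Since d/dx[F] = ∂F/∂x + (∂F/∂y)·y' = 0, solve for y':
  (∂F/∂y)·y' = -∂F/∂x
  dy/dx = -(∂F/∂x)/(∂F/∂y) = -(2x - 3y)/(-3x + 2y) = (2x - 3y)/(3x - 2y)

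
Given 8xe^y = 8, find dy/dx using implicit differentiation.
Apply d/dx to both sides, remembering that y depends on x. Each occurrence of y therefore brings in a y' = dy/dx via the chain rule.

With F(x, y) equal to the left-hand side minus the right, differentiate F term by term:
  d/dx[8x·e^(y)] = 8x·y'·e^(y) + 8e^(y)
  d/dx[-8] = 0
Adding these up, d/dx[F] = 0 becomes
  (8e^(y)) + (8x·e^(y))·y' = 0,
so isolating y',
  dy/dx = -(8e^(y))/(8x·e^(y)) = -1/x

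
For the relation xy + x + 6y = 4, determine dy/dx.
Differentiate both sides with respect to x, treating y as y(x). By the chain rule, any term containing y contributes a factor of y' = dy/dx when we differentiate it.

Move every term to one side and write the relation as F(x, y) = 0. Term by term,
  d/dx[xy] = x·y' + y
  d/dx[x] = 1
  d/dx[6y] = 6·y'
  d/dx[-4] = 0

The pieces without y' make up ∂F/∂x and the coefficient of y' is ∂F/∂y:
  ∂F/∂x = y + 1,
  ∂F/∂y = x + 6.

Since d/dx[F] = ∂F/∂x + (∂F/∂y)·y' = 0, solve for y':
  (∂F/∂y)·y' = -∂F/∂x
  dy/dx = -(∂F/∂x)/(∂F/∂y) = -(y + 1)/(x + 6) = (-y - 1)/(x + 6)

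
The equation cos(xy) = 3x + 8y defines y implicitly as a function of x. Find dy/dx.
Apply d/dx to both sides, remembering that y depends on x. Each occurrence of y therefore brings in a y' = dy/dx via the chain rule.

With F(x, y) equal to the left-hand side minus the right, differentiate F term by term:
  d/dx[-3x] = -3
  d/dx[-8y] = -8·y'
  d/dx[cos(xy)] = -(x·y' + y)·sin(xy)
Adding these up, d/dx[F] = 0 becomes
  (-y·sin(xy) - 3) + (-x·sin(xy) - 8)·y' = 0,
so isolating y',
  dy/dx = -(-y·sin(xy) - 3)/(-x·sin(xy) - 8) = -(y·sin(xy) + 3)/(x·sin(xy) + 8)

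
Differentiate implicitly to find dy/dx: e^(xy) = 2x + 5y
Take d/dx of both sides. Since y is implicitly a function of x, the chain rule attaches a y' = dy/dx factor whenever we differentiate through y.

Set F(x, y) = (left side) − (right side), so the curve is F = 0. Differentiating each term of F:
  d/dx[-2x] = -2
  d/dx[-5y] = -5·y'
  d/dx[e^(xy)] = (x·y' + y)·e^(xy)

Collecting, the y'-free part is the partial derivative in x and the y' coefficient is the partial derivative in y:
  ∂F/∂x = y·e^(xy) - 2
  ∂F/∂y = x·e^(xy) - 5

so d/dx[F(x, y(x))] = ∂F/∂x + (∂F/∂y)·y' = 0. Rearranging,
  dy/dx = -(∂F/∂x)/(∂F/∂y) = -(y·e^(xy) - 2)/(x·e^(xy) - 5) = (-y·e^(xy) + 2)/(x·e^(xy) - 5)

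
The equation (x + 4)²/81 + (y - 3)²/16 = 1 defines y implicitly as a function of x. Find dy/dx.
Differentiate both sides with respect to x, treating y as y(x). By the chain rule, any term containing y contributes a factor of y' = dy/dx when we differentiate it.

Move every term to one side and write the relation as F(x, y) = 0. Term by term,
  d/dx[(x + 4)^2/81] = 2x/81 + 8/81
  d/dx[(y - 3)^2/16] = y'(y - 3)/8
  d/dx[-1] = 0

The pieces without y' make up ∂F/∂x and the coefficient of y' is ∂F/∂y:
  ∂F/∂x = 2x/81 + 8/81,
  ∂F/∂y = y/8 - 3/8.

Since d/dx[F] = ∂F/∂x + (∂F/∂y)·y' = 0, solve for y':
  (∂F/∂y)·y' = -∂F/∂x
  dy/dx = -(∂F/∂x)/(∂F/∂y) = -(2x/81 + 8/81)/(y/8 - 3/8)
        = -(2(x + 4)/81)/((y - 3)/8) = 16(-x - 4)/(81(y - 3))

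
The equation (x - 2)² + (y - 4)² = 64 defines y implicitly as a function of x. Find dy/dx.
Differentiate the relation implicitly: treat y = y(x) and apply the chain rule, so every y-derivative picks up a y' = dy/dx factor.

With everything moved to the left-hand side, differentiate term by term:
  d/dx[(x - 2)^2] = 2x - 4
  d/dx[(y - 4)^2] = 2·y'(y - 4)
  d/dx[-64] = 0

Separating the contributions that come from x directly and those that come through y:
  without y':      2x - 4
  multiplying y':  2y - 8

so (2x - 4) + (2y - 8)·y' = 0, and therefore
  dy/dx = -(2x - 4)/(2y - 8) = (2 - x)/(y - 4)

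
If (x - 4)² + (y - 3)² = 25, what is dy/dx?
Differentiate both sides with respect to x, treating y as y(x). By the chain rule, any term containing y contributes a factor of y' = dy/dx when we differentiate it.

Move every term to one side and write the relation as F(x, y) = 0. Term by term,
  d/dx[(x - 4)^2] = 2x - 8
  d/dx[(y - 3)^2] = 2·y'(y - 3)
  d/dx[-25] = 0

The pieces without y' make up ∂F/∂x and the coefficient of y' is ∂F/∂y:
  ∂F/∂x = 2x - 8,
  ∂F/∂y = 2y - 6.

Since d/dx[F] = ∂F/∂x + (∂F/∂y)·y' = 0, solve for y':
  (∂F/∂y)·y' = -∂F/∂x
  dy/dx = -(∂F/∂x)/(∂F/∂y) = -(2x - 8)/(2y - 6) = (4 - x)/(y - 3)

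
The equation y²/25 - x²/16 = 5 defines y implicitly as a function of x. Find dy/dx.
Differentiate the relation implicitly: treat y = y(x) and apply the chain rule, so every y-derivative picks up a y' = dy/dx factor.

With everything moved to the left-hand side, differentiate term by term:
  d/dx[-x^2/16] = -x/8
  d/dx[y^2/25] = 2y·y'/25
  d/dx[-5] = 0

Separating the contributions that come from x directly and those that come through y:
  without y':      -x/8
  multiplying y':  2y/25

so (-x/8) + (2y/25)·y' = 0, and therefore
  dy/dx = -(-x/8)/(2y/25) = 25x/(16y)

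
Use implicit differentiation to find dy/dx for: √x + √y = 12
Take d/dx of both sides. Since y is implicitly a function of x, the chain rule attaches a y' = dy/dx factor whenever we differentiate through y.

Set F(x, y) = (left side) − (right side), so the curve is F = 0. Differentiating each term of F:
  d/dx[√(x)] = 1/(2√(x))
  d/dx[√(y)] = y'/(2√(y))
  d/dx[-12] = 0

Collecting, the y'-free part is the partial derivative in x and the y' coefficient is the partial derivative in y:
  ∂F/∂x = 1/(2√(x))
  ∂F/∂y = 1/(2√(y))

so d/dx[F(x, y(x))] = ∂F/∂x + (∂F/∂y)·y' = 0. Rearranging,
  dy/dx = -(∂F/∂x)/(∂F/∂y) = -(1/(2√(x)))/(1/(2√(y))) = -√(y)/√(x)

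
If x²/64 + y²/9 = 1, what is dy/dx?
Differentiate the relation implicitly: treat y = y(x) and apply the chain rule, so every y-derivative picks up a y' = dy/dx factor.

With everything moved to the left-hand side, differentiate term by term:
  d/dx[x^2/64] = x/32
  d/dx[y^2/9] = 2y·y'/9
  d/dx[-1] = 0

Separating the contributions that come from x directly and those that come through y:
  without y':      x/32
  multiplying y':  2y/9

so (x/32) + (2y/9)·y' = 0, and therefore
  dy/dx = -(x/32)/(2y/9) = -9x/(64y)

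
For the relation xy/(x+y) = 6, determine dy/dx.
Take d/dx of both sides. Since y is implicitly a function of x, the chain rule attaches a y' = dy/dx factor whenever we differentiate through y.

Set F(x, y) = (left side) − (right side), so the curve is F = 0. Differentiating each term of F:
  d/dx[xy/(x + y)] = xy(-y' - 1)/(x + y)^2 + x·y'/(x + y) + y/(x + y)
  d/dx[-6] = 0

Collecting, the y'-free part is the partial derivative in x and the y' coefficient is the partial derivative in y:
  ∂F/∂x = -xy/(x + y)^2 + y/(x + y)
  ∂F/∂y = -xy/(x + y)^2 + x/(x + y)

so d/dx[F(x, y(x))] = ∂F/∂x + (∂F/∂y)·y' = 0. Rearranging,
  dy/dx = -(∂F/∂x)/(∂F/∂y) = -(-xy/(x + y)^2 + y/(x + y))/(-xy/(x + y)^2 + x/(x + y))
        = -(y^2/(x + y)^2)/(x^2/(x + y)^2) = -y^2/x^2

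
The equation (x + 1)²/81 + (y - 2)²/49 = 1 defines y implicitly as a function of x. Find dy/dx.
Apply d/dx to both sides, remembering that y depends on x. Each occurrence of y therefore brings in a y' = dy/dx via the chain rule.

With F(x, y) equal to the left-hand side minus the right, differentiate F term by term:
  d/dx[(x + 1)^2/81] = 2x/81 + 2/81
  d/dx[(y - 2)^2/49] = 2·y'(y - 2)/49
  d/dx[-1] = 0
Adding these up, d/dx[F] = 0 becomes
  (2x/81 + 2/81) + (2y/49 - 4/49)·y' = 0,
so isolating y',
  dy/dx = -(2x/81 + 2/81)/(2y/49 - 4/49)
        = -(2(x + 1)/81)/(2(y - 2)/49) = 49(-x - 1)/(81(y - 2))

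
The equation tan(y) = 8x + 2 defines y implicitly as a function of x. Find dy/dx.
Differentiate both sides with respect to x, treating y as y(x). By the chain rule, any term containing y contributes a factor of y' = dy/dx when we differentiate it.

Move every term to one side and write the relation as F(x, y) = 0. Term by term,
  d/dx[-8x] = -8
  d/dx[tan(y)] = y'(tan(y)^2 + 1)
  d/dx[-2] = 0

The pieces without y' make up ∂F/∂x and the coefficient of y' is ∂F/∂y:
  ∂F/∂x = -8,
  ∂F/∂y = tan(y)^2 + 1.

Since d/dx[F] = ∂F/∂x + (∂F/∂y)·y' = 0, solve for y':
  (∂F/∂y)·y' = -∂F/∂x
  dy/dx = -(∂F/∂x)/(∂F/∂y) = -(-8)/(tan(y)^2 + 1) = 8cos(y)^2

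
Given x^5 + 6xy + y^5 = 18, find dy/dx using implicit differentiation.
Differentiate both sides with respect to x, treating y as y(x). By the chain rule, any term containing y contributes a factor of y' = dy/dx when we differentiate it.

Move every term to one side and write the relation as F(x, y) = 0. Term by term,
  d/dx[x^5] = 5x^4
  d/dx[6xy] = 6x·y' + 6y
  d/dx[y^5] = 5y^4·y'
  d/dx[-18] = 0

The pieces without y' make up ∂F/∂x and the coefficient of y' is ∂F/∂y:
  ∂F/∂x = 5x^4 + 6y,
  ∂F/∂y = 6x + 5y^4.

Since d/dx[F] = ∂F/∂x + (∂F/∂y)·y' = 0, solve for y':
  (∂F/∂y)·y' = -∂F/∂x
  dy/dx = -(∂F/∂x)/(∂F/∂y) = -(5x^4 + 6y)/(6x + 5y^4) = (-5x^4 - 6y)/(6x + 5y^4)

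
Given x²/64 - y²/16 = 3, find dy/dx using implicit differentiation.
Take d/dx of both sides. Since y is implicitly a function of x, the chain rule attaches a y' = dy/dx factor whenever we differentiate through y.

Set F(x, y) = (left side) − (right side), so the curve is F = 0. Differentiating each term of F:
  d/dx[x^2/64] = x/32
  d/dx[-y^2/16] = -y·y'/8
  d/dx[-3] = 0

Collecting, the y'-free part is the partial derivative in x and the y' coefficient is the partial derivative in y:
  ∂F/∂x = x/32
  ∂F/∂y = -y/8

so d/dx[F(x, y(x))] = ∂F/∂x + (∂F/∂y)·y' = 0. Rearranging,
  dy/dx = -(∂F/∂x)/(∂F/∂y) = -(x/32)/(-y/8) = x/(4y)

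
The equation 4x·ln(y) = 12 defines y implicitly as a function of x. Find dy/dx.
Differentiate both sides with respect to x, treating y as y(x). By the chain rule, any term containing y contributes a factor of y' = dy/dx when we differentiate it.

Move every term to one side and write the relation as F(x, y) = 0. Term by term,
  d/dx[4x·ln(y)] = 4x·y'/y + 4ln(y)
  d/dx[-12] = 0

The pieces without y' make up ∂F/∂x and the coefficient of y' is ∂F/∂y:
  ∂F/∂x = 4ln(y),
  ∂F/∂y = 4x/y.

Since d/dx[F] = ∂F/∂x + (∂F/∂y)·y' = 0, solve for y':
  (∂F/∂y)·y' = -∂F/∂x
  dy/dx = -(∂F/∂x)/(∂F/∂y) = -(4ln(y))/(4x/y) = -y·ln(y)/x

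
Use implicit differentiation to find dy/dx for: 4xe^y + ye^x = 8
Differentiate the relation implicitly: treat y = y(x) and apply the chain rule, so every y-derivative picks up a y' = dy/dx factor.

With everything moved to the left-hand side, differentiate term by term:
  d/dx[4x·e^(y)] = 4x·y'·e^(y) + 4e^(y)
  d/dx[y·e^(x)] = y·e^(x) + y'·e^(x)
  d/dx[-8] = 0

Separating the contributions that come from x directly and those that come through y:
  without y':      y·e^(x) + 4e^(y)
  multiplying y':  4x·e^(y) + e^(x)

so (y·e^(x) + 4e^(y)) + (4x·e^(y) + e^(x))·y' = 0, and therefore
  dy/dx = -(y·e^(x) + 4e^(y))/(4x·e^(y) + e^(x)) = (-y·e^(x) - 4e^(y))/(4x·e^(y) + e^(x))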